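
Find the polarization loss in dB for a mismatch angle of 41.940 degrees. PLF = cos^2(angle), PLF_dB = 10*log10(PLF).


PLF_linear = cos^2(41.940 deg) = 0.5533056
PLF_dB = 10 * log10(0.5533056) = -2.570 dB

-2.570 dB


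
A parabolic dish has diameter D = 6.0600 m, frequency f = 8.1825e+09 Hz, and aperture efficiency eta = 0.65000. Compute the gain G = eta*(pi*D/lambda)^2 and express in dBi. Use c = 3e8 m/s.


lambda = c / f = 3.0000e+08 / 8.1825e+09 = 0.03666361 m
G_linear = 0.65000 * (pi * 6.0600 / 0.03666361)^2 = 175262.1
G_dBi = 10 * log10(175262.1) = 52.44 dBi

52.44 dBi


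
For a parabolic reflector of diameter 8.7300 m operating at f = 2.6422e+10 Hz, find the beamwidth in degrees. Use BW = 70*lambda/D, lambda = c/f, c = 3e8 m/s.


lambda = c / f = 3.0000e+08 / 2.6422e+10 = 0.01135417 m
BW = 70 * 0.01135417 / 8.7300 = 0.09104 deg

0.09104 deg


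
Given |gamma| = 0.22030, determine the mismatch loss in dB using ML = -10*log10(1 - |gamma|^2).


ML = -10 * log10(1 - 0.22030^2) = -10 * log10(0.95146791) = 0.2161 dB

0.2161 dB


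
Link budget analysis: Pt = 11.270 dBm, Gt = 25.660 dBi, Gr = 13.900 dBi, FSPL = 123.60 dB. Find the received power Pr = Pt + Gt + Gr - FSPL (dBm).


Pr = 11.270 + 25.660 + 13.900 - 123.60 = -72.77 dBm

-72.77 dBm


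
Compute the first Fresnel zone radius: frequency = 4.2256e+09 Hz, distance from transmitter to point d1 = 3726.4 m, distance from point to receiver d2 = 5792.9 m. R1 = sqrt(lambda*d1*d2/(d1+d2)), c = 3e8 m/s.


lambda = c / f = 3.0000e+08 / 4.2256e+09 = 0.07099583 m
R1 = sqrt(0.07099583 * 3726.4 * 5792.9 / (3726.4 + 5792.9)) = 12.69 m

12.69 m


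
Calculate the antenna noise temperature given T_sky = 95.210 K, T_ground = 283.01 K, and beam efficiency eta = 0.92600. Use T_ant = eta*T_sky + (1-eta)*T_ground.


T_ant = 0.92600 * 95.210 + (1 - 0.92600) * 283.01 = 109.1 K

109.1 K


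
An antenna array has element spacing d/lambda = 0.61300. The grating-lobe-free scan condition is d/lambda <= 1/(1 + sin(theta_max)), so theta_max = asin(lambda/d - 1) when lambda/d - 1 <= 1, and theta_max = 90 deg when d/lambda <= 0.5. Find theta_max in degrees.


lambda/d - 1 = 1/0.61300 - 1 = 0.6313214
theta_max = asin(0.6313214) = 39.15 deg

39.15 deg


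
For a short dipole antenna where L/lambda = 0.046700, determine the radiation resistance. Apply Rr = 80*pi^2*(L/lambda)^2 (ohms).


Rr = 80 * pi^2 * (0.046700)^2 = 80 * 9.869604 * 2.180890e-03 = 1.722 ohm

1.722 ohm


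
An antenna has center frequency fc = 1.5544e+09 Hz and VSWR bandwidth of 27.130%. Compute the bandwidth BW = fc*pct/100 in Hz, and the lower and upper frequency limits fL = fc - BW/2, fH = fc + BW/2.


BW = 1.5544e+09 * 27.130/100 = 4.217087e+08 Hz
fL = 1.5544e+09 - 4.217087e+08/2 = 1.344e+09 Hz
fH = 1.5544e+09 + 4.217087e+08/2 = 1.765e+09 Hz

BW=4.217e+08 Hz, fL=1.344e+09 Hz, fH=1.765e+09 Hz


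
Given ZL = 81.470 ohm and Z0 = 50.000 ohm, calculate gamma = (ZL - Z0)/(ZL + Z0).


gamma = (81.470 - 50.000) / (81.470 + 50.000) = 0.2394

0.2394


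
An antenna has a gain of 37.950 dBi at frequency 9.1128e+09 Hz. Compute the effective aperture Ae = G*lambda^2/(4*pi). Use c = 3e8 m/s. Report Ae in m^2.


lambda = c / f = 3.0000e+08 / 9.1128e+09 = 0.03292073 m
G_linear = 10^(37.950/10) = 6237.348
Ae = G_linear * lambda^2 / (4*pi) = 6237.348 * 0.03292073^2 / (4*pi) = 0.5379 m^2

0.5379 m^2


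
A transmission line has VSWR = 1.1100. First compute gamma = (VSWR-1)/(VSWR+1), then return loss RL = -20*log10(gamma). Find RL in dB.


gamma = (1.1100 - 1) / (1.1100 + 1) = 0.05213270
RL = -20 * log10(0.05213270) = 25.66 dB

25.66 dB


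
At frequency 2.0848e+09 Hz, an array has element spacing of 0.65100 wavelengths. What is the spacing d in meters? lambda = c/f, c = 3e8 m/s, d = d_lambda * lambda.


lambda = c / f = 3.0000e+08 / 2.0848e+09 = 0.1438987 m
d = 0.65100 * 0.1438987 = 0.09368 m

0.09368 m


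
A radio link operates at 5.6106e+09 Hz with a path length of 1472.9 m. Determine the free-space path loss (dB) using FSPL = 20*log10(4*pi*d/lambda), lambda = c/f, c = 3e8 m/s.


lambda = c / f = 3.0000e+08 / 5.6106e+09 = 0.05347022 m
FSPL = 20 * log10(4*pi*1472.9/0.05347022) = 110.8 dB

110.8 dB


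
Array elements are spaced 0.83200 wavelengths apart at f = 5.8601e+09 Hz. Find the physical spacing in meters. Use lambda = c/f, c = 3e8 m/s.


lambda = c / f = 3.0000e+08 / 5.8601e+09 = 0.05119367 m
d = 0.83200 * 0.05119367 = 0.04259 m

0.04259 m


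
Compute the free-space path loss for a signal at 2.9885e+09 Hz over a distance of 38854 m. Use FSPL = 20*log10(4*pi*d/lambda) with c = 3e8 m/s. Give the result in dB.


lambda = c / f = 3.0000e+08 / 2.9885e+09 = 0.1003848 m
FSPL = 20 * log10(4*pi*38854/0.1003848) = 133.7 dB

133.7 dB


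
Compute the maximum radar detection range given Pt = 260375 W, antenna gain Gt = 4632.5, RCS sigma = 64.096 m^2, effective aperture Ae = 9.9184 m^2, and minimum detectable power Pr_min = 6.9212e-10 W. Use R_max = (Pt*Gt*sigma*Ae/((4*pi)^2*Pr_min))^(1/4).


R^4 = 260375*4632.5*64.096*9.9184 / ((4*pi)^2 * 6.9212e-10) = 7.015944e+18
R_max = 7.015944e+18^0.25 = 51466 m

51466 m


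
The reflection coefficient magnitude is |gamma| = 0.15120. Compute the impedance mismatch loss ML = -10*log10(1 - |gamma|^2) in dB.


ML = -10 * log10(1 - 0.15120^2) = -10 * log10(0.97713856) = 0.1004 dB

0.1004 dB


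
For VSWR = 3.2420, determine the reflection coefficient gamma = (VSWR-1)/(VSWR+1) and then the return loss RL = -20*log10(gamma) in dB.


gamma = (3.2420 - 1) / (3.2420 + 1) = 0.5285243
RL = -20 * log10(0.5285243) = 5.539 dB

5.539 dB


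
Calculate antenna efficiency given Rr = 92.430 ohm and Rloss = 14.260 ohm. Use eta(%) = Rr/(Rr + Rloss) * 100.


eta = 92.430 / (92.430 + 14.260) * 100 = 86.63%

86.63%


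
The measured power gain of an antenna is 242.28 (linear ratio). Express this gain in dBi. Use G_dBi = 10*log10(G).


G_dBi = 10 * log10(242.28) = 23.84 dBi

23.84 dBi


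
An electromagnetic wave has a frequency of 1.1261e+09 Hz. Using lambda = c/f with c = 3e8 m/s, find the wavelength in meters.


lambda = c / f = 3.0000e+08 / 1.1261e+09 = 0.2664 m

0.2664 m


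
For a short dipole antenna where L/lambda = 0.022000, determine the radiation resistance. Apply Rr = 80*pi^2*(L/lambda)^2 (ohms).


Rr = 80 * pi^2 * (0.022000)^2 = 80 * 9.869604 * 4.840000e-04 = 0.3822 ohm

0.3822 ohm


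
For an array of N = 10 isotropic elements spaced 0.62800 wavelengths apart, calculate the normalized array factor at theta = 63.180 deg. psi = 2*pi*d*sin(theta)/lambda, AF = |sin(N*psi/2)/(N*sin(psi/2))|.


psi = 2*pi*0.62800*sin(63.180 deg) = 3.521380 rad
AF = |sin(10*3.521380/2) / (10*sin(3.521380/2))| = 0.09640

0.09640


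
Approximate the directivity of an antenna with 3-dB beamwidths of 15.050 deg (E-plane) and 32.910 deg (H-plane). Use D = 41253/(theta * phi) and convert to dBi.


D_linear = 41253 / (15.050 * 32.910) = 83.28967
D_dBi = 10 * log10(83.28967) = 19.21 dBi

19.21 dBi


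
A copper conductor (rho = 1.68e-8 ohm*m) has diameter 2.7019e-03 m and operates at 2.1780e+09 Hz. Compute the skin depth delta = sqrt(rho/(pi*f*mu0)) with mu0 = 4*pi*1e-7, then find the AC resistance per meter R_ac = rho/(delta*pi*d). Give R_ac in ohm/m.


delta = sqrt(1.68e-8 / (pi * 2.1780e+09 * 4*pi*1e-7)) = 1.397803e-06 m
R_ac = 1.68e-8 / (1.397803e-06 * pi * 2.7019e-03) = 1.416 ohm/m

1.416 ohm/m


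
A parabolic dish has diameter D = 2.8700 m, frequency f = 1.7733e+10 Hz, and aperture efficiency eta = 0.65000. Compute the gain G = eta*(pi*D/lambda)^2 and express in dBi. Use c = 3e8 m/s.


lambda = c / f = 3.0000e+08 / 1.7733e+10 = 0.01691761 m
G_linear = 0.65000 * (pi * 2.8700 / 0.01691761)^2 = 184628.6
G_dBi = 10 * log10(184628.6) = 52.66 dBi

52.66 dBi


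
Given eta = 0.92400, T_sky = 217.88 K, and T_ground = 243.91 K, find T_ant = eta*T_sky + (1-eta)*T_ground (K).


T_ant = 0.92400 * 217.88 + (1 - 0.92400) * 243.91 = 219.9 K

219.9 K


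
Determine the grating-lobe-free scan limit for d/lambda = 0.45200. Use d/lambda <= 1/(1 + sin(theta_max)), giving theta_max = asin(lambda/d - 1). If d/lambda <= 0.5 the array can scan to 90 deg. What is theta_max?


lambda/d - 1 = 1/0.45200 - 1 = 1.212389 >= 1
d/lambda <= 0.5, so the array can scan to endfire without grating lobes: theta_max = 90 deg

90 deg


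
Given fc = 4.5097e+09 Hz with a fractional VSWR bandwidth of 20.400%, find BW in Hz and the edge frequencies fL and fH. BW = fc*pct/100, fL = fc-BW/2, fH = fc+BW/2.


BW = 4.5097e+09 * 20.400/100 = 9.199788e+08 Hz
fL = 4.5097e+09 - 9.199788e+08/2 = 4.050e+09 Hz
fH = 4.5097e+09 + 9.199788e+08/2 = 4.970e+09 Hz

BW=9.200e+08 Hz, fL=4.050e+09 Hz, fH=4.970e+09 Hz


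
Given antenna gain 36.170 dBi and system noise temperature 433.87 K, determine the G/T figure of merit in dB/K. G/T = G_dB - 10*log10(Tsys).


G/T = 36.170 - 10*log10(433.87) = 36.170 - 26.37360 = 9.796 dB/K

9.796 dB/K


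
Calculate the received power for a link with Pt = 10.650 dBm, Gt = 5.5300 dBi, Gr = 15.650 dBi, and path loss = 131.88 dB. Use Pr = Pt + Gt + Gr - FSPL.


Pr = 10.650 + 5.5300 + 15.650 - 131.88 = -100.05 dBm

-100.05 dBm


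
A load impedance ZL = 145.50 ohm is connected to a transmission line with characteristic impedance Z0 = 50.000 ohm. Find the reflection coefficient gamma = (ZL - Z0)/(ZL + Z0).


gamma = (145.50 - 50.000) / (145.50 + 50.000) = 0.4885

0.4885


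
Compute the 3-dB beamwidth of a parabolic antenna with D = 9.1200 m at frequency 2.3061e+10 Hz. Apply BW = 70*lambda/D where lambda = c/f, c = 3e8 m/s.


lambda = c / f = 3.0000e+08 / 2.3061e+10 = 0.01300898 m
BW = 70 * 0.01300898 / 9.1200 = 0.09985 deg

0.09985 deg


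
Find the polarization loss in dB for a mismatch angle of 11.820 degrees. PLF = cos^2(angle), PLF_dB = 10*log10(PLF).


PLF_linear = cos^2(11.820 deg) = 0.9580415
PLF_dB = 10 * log10(0.9580415) = -0.1862 dB

-0.1862 dB


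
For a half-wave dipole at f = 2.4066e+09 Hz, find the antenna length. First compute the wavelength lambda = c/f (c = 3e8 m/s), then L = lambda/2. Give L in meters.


lambda = c / f = 3.0000e+08 / 2.4066e+09 = 0.1246572 m
L = lambda / 2 = 0.1246572 / 2 = 0.06233 m

0.06233 m


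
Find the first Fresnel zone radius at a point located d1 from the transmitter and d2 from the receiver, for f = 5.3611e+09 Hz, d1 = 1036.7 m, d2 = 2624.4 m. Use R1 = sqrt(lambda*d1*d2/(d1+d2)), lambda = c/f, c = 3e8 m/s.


lambda = c / f = 3.0000e+08 / 5.3611e+09 = 0.05595867 m
R1 = sqrt(0.05595867 * 1036.7 * 2624.4 / (1036.7 + 2624.4)) = 6.449 m

6.449 m


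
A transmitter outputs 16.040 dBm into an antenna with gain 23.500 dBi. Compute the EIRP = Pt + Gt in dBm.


EIRP = Pt + Gt = 16.040 + 23.500 = 39.54 dBm

39.54 dBm


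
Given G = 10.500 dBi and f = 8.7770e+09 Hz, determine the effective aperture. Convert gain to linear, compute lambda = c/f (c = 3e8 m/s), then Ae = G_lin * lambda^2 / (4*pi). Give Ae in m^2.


lambda = c / f = 3.0000e+08 / 8.7770e+09 = 0.03418024 m
G_linear = 10^(10.500/10) = 11.22018
Ae = G_linear * lambda^2 / (4*pi) = 11.22018 * 0.03418024^2 / (4*pi) = 1.043e-03 m^2

1.043e-03 m^2


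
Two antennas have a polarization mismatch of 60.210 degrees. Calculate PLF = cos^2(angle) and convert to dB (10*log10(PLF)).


PLF_linear = cos^2(60.210 deg) = 0.2468326
PLF_dB = 10 * log10(0.2468326) = -6.076 dB

-6.076 dB


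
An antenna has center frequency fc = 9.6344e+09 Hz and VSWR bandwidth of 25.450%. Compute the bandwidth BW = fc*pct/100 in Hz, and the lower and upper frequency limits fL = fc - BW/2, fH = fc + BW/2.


BW = 9.6344e+09 * 25.450/100 = 2.451955e+09 Hz
fL = 9.6344e+09 - 2.451955e+09/2 = 8.408e+09 Hz
fH = 9.6344e+09 + 2.451955e+09/2 = 1.086e+10 Hz

BW=2.452e+09 Hz, fL=8.408e+09 Hz, fH=1.086e+10 Hz


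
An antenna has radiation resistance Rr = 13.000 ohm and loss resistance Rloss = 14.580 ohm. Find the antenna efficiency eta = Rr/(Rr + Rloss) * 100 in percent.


eta = 13.000 / (13.000 + 14.580) * 100 = 47.14%

47.14%


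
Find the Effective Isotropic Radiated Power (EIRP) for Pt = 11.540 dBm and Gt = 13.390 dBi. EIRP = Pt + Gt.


EIRP = Pt + Gt = 11.540 + 13.390 = 24.93 dBm

24.93 dBm


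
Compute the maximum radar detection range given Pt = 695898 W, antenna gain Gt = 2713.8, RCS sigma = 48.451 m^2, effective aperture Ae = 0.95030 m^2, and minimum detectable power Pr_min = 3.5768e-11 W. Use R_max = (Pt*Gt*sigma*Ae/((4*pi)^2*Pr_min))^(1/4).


R^4 = 695898*2713.8*48.451*0.95030 / ((4*pi)^2 * 3.5768e-11) = 1.539475e+19
R_max = 1.539475e+19^0.25 = 62639 m

62639 m


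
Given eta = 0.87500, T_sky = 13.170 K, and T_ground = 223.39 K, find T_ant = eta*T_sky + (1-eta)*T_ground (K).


T_ant = 0.87500 * 13.170 + (1 - 0.87500) * 223.39 = 39.45 K

39.45 K


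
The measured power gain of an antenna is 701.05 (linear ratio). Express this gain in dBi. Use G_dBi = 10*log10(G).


G_dBi = 10 * log10(701.05) = 28.46 dBi

28.46 dBi


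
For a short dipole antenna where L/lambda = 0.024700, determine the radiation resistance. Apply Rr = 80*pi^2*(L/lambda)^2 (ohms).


Rr = 80 * pi^2 * (0.024700)^2 = 80 * 9.869604 * 6.100900e-04 = 0.4817 ohm

0.4817 ohm


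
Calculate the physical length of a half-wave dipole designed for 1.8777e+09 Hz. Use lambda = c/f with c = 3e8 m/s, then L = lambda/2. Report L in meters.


lambda = c / f = 3.0000e+08 / 1.8777e+09 = 0.1597699 m
L = lambda / 2 = 0.1597699 / 2 = 0.07988 m

0.07988 m


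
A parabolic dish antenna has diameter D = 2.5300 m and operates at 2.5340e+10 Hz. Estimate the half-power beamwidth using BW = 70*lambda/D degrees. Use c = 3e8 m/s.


lambda = c / f = 3.0000e+08 / 2.5340e+10 = 0.01183899 m
BW = 70 * 0.01183899 / 2.5300 = 0.3276 deg

0.3276 deg


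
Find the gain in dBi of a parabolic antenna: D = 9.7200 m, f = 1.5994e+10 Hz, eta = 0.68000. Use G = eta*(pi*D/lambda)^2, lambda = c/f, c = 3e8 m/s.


lambda = c / f = 3.0000e+08 / 1.5994e+10 = 0.01875703 m
G_linear = 0.68000 * (pi * 9.7200 / 0.01875703)^2 = 1.802242e+06
G_dBi = 10 * log10(1.802242e+06) = 62.56 dBi

62.56 dBi


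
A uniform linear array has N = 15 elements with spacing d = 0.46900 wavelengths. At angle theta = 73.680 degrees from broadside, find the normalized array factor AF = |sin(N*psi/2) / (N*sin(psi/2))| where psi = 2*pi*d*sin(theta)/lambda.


psi = 2*pi*0.46900*sin(73.680 deg) = 2.828079 rad
AF = |sin(15*2.828079/2) / (15*sin(2.828079/2))| = 0.04749

0.04749


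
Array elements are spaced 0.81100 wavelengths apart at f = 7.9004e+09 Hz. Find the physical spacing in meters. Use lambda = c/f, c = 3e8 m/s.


lambda = c / f = 3.0000e+08 / 7.9004e+09 = 0.03797276 m
d = 0.81100 * 0.03797276 = 0.03080 m

0.03080 m


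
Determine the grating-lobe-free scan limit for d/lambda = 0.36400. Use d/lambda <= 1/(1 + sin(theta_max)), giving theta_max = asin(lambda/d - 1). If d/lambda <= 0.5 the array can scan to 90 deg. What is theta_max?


lambda/d - 1 = 1/0.36400 - 1 = 1.747253 >= 1
d/lambda <= 0.5, so the array can scan to endfire without grating lobes: theta_max = 90 deg

90 deg


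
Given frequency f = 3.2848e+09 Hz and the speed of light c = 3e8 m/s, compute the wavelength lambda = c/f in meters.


lambda = c / f = 3.0000e+08 / 3.2848e+09 = 0.09133 m

0.09133 m


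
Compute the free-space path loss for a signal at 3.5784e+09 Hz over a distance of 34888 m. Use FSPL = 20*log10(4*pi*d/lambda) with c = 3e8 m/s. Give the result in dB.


lambda = c / f = 3.0000e+08 / 3.5784e+09 = 0.08383635 m
FSPL = 20 * log10(4*pi*34888/0.08383635) = 134.4 dB

134.4 dB


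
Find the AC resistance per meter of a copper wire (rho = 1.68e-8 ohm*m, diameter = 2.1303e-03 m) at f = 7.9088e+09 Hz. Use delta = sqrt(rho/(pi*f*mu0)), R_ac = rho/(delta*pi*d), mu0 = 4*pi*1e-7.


delta = sqrt(1.68e-8 / (pi * 7.9088e+09 * 4*pi*1e-7)) = 7.335327e-07 m
R_ac = 1.68e-8 / (7.335327e-07 * pi * 2.1303e-03) = 3.422 ohm/m

3.422 ohm/m


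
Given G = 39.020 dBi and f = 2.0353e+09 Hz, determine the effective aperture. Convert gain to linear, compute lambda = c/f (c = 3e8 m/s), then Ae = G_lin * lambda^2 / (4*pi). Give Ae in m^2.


lambda = c / f = 3.0000e+08 / 2.0353e+09 = 0.1473984 m
G_linear = 10^(39.020/10) = 7979.947
Ae = G_linear * lambda^2 / (4*pi) = 7979.947 * 0.1473984^2 / (4*pi) = 13.80 m^2

13.80 m^2


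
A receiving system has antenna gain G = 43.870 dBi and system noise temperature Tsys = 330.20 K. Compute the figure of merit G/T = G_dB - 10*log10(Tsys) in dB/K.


G/T = 43.870 - 10*log10(330.20) = 43.870 - 25.18777 = 18.68 dB/K

18.68 dB/K


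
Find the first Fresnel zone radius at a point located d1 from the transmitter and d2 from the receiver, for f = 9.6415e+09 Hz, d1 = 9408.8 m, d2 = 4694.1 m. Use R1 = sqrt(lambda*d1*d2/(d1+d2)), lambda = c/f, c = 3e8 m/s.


lambda = c / f = 3.0000e+08 / 9.6415e+09 = 0.03111549 m
R1 = sqrt(0.03111549 * 9408.8 * 4694.1 / (9408.8 + 4694.1)) = 9.871 m

9.871 m


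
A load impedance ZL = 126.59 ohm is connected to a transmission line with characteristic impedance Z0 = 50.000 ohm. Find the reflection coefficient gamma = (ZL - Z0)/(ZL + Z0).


gamma = (126.59 - 50.000) / (126.59 + 50.000) = 0.4337

0.4337


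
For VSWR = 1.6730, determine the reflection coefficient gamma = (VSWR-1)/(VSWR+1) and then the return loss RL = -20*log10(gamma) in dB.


gamma = (1.6730 - 1) / (1.6730 + 1) = 0.2517770
RL = -20 * log10(0.2517770) = 11.98 dB

11.98 dB


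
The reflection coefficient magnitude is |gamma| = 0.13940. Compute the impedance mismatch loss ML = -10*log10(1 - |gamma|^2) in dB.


ML = -10 * log10(1 - 0.13940^2) = -10 * log10(0.98056764) = 0.08522 dB

0.08522 dB


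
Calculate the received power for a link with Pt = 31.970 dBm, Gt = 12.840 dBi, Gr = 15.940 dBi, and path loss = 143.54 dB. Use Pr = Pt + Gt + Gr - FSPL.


Pr = 31.970 + 12.840 + 15.940 - 143.54 = -82.79 dBm

-82.79 dBm


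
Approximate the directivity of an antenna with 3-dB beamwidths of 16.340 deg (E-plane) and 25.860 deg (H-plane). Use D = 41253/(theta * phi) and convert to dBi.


D_linear = 41253 / (16.340 * 25.860) = 97.62813
D_dBi = 10 * log10(97.62813) = 19.90 dBi

19.90 dBi


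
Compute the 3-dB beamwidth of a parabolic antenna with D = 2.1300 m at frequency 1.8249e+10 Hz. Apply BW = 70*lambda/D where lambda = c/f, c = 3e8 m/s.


lambda = c / f = 3.0000e+08 / 1.8249e+10 = 0.01643926 m
BW = 70 * 0.01643926 / 2.1300 = 0.5403 deg

0.5403 deg


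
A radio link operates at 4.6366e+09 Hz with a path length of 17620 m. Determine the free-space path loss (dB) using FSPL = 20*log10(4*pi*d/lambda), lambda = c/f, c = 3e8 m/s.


lambda = c / f = 3.0000e+08 / 4.6366e+09 = 0.06470258 m
FSPL = 20 * log10(4*pi*17620/0.06470258) = 130.7 dB

130.7 dB


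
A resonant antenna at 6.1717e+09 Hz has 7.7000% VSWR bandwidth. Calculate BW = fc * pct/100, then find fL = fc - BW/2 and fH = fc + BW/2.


BW = 6.1717e+09 * 7.7000/100 = 4.752209e+08 Hz
fL = 6.1717e+09 - 4.752209e+08/2 = 5.934e+09 Hz
fH = 6.1717e+09 + 4.752209e+08/2 = 6.409e+09 Hz

BW=4.752e+08 Hz, fL=5.934e+09 Hz, fH=6.409e+09 Hz


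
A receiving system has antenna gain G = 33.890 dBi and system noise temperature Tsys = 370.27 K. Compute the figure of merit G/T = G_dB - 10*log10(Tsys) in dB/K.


G/T = 33.890 - 10*log10(370.27) = 33.890 - 25.68519 = 8.205 dB/K

8.205 dB/K


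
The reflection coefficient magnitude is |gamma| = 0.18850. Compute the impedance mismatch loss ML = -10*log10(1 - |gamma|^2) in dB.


ML = -10 * log10(1 - 0.18850^2) = -10 * log10(0.96446775) = 0.1571 dB

0.1571 dB


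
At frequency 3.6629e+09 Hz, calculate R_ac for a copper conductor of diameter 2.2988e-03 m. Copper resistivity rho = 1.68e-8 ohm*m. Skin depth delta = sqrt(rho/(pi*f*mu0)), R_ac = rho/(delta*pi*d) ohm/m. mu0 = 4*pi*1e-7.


delta = sqrt(1.68e-8 / (pi * 3.6629e+09 * 4*pi*1e-7)) = 1.077860e-06 m
R_ac = 1.68e-8 / (1.077860e-06 * pi * 2.2988e-03) = 2.158 ohm/m

2.158 ohm/m


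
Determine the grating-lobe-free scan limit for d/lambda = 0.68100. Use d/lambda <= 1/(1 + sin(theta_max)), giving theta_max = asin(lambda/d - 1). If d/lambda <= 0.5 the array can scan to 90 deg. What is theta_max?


lambda/d - 1 = 1/0.68100 - 1 = 0.4684288
theta_max = asin(0.4684288) = 27.93 deg

27.93 deg


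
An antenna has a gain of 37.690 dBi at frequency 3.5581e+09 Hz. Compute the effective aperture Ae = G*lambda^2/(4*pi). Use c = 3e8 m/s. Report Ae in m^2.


lambda = c / f = 3.0000e+08 / 3.5581e+09 = 0.08431466 m
G_linear = 10^(37.690/10) = 5874.894
Ae = G_linear * lambda^2 / (4*pi) = 5874.894 * 0.08431466^2 / (4*pi) = 3.324 m^2

3.324 m^2


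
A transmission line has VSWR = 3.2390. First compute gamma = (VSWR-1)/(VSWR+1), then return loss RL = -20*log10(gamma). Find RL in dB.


gamma = (3.2390 - 1) / (3.2390 + 1) = 0.5281906
RL = -20 * log10(0.5281906) = 5.544 dB

5.544 dB


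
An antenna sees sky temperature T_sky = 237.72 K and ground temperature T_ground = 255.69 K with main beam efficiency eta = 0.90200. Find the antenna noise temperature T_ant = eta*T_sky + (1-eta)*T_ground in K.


T_ant = 0.90200 * 237.72 + (1 - 0.90200) * 255.69 = 239.5 K

239.5 K


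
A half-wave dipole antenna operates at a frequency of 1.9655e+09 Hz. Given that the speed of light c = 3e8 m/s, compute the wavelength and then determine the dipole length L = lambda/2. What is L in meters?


lambda = c / f = 3.0000e+08 / 1.9655e+09 = 0.1526329 m
L = lambda / 2 = 0.1526329 / 2 = 0.07632 m

0.07632 m


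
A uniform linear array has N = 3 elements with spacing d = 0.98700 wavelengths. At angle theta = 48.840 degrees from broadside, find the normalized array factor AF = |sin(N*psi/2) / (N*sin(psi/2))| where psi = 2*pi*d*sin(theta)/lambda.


psi = 2*pi*0.98700*sin(48.840 deg) = 4.668955 rad
AF = |sin(3*4.668955/2) / (3*sin(4.668955/2))| = 0.3044

0.3044


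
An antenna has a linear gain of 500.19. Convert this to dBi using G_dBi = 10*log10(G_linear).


G_dBi = 10 * log10(500.19) = 26.99 dBi

26.99 dBi


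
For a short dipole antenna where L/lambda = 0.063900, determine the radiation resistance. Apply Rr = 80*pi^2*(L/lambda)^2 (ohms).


Rr = 80 * pi^2 * (0.063900)^2 = 80 * 9.869604 * 4.083210e-03 = 3.224 ohm

3.224 ohm


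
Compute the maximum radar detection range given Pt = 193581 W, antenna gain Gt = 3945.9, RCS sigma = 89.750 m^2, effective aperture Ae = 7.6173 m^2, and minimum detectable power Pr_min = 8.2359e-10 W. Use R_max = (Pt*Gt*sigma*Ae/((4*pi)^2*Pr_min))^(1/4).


R^4 = 193581*3945.9*89.750*7.6173 / ((4*pi)^2 * 8.2359e-10) = 4.015259e+18
R_max = 4.015259e+18^0.25 = 44764 m

44764 m


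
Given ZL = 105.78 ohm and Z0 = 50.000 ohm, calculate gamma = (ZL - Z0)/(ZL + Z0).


gamma = (105.78 - 50.000) / (105.78 + 50.000) = 0.3581

0.3581


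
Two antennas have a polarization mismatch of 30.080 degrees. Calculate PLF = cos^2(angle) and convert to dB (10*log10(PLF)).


PLF_linear = cos^2(30.080 deg) = 0.7487898
PLF_dB = 10 * log10(0.7487898) = -1.256 dB

-1.256 dB


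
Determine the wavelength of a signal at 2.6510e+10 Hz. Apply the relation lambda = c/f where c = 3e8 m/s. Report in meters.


lambda = c / f = 3.0000e+08 / 2.6510e+10 = 0.01132 m

0.01132 m


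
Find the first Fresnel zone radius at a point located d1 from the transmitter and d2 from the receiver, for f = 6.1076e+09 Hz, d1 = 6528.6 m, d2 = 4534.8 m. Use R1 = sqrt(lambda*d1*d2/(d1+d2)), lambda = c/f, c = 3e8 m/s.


lambda = c / f = 3.0000e+08 / 6.1076e+09 = 0.04911913 m
R1 = sqrt(0.04911913 * 6528.6 * 4534.8 / (6528.6 + 4534.8)) = 11.46 m

11.46 m


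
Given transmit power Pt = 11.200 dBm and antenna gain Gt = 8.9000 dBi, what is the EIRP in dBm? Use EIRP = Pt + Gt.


EIRP = Pt + Gt = 11.200 + 8.9000 = 20.10 dBm

20.10 dBm


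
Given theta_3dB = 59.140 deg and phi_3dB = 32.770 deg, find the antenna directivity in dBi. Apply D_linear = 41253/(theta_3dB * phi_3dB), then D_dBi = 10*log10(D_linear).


D_linear = 41253 / (59.140 * 32.770) = 21.28618
D_dBi = 10 * log10(21.28618) = 13.28 dBi

13.28 dBi


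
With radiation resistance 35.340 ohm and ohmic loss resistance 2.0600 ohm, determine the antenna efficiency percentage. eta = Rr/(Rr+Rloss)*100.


eta = 35.340 / (35.340 + 2.0600) * 100 = 94.49%

94.49%


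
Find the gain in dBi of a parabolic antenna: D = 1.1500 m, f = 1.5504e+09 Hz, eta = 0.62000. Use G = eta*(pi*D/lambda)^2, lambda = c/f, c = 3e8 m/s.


lambda = c / f = 3.0000e+08 / 1.5504e+09 = 0.1934985 m
G_linear = 0.62000 * (pi * 1.1500 / 0.1934985)^2 = 216.1384
G_dBi = 10 * log10(216.1384) = 23.35 dBi

23.35 dBi


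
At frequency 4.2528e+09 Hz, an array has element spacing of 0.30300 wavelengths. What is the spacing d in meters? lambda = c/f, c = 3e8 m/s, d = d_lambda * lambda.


lambda = c / f = 3.0000e+08 / 4.2528e+09 = 0.07054176 m
d = 0.30300 * 0.07054176 = 0.02137 m

0.02137 m


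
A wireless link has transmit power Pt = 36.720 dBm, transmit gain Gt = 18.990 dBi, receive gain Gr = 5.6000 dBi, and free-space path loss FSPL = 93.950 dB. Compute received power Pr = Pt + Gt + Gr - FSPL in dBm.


Pr = 36.720 + 18.990 + 5.6000 - 93.950 = -32.64 dBm

-32.64 dBm


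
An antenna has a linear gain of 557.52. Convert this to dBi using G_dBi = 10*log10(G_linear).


G_dBi = 10 * log10(557.52) = 27.46 dBi

27.46 dBi


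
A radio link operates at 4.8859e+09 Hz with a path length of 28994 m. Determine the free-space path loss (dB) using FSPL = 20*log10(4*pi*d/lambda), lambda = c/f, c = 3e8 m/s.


lambda = c / f = 3.0000e+08 / 4.8859e+09 = 0.06140117 m
FSPL = 20 * log10(4*pi*28994/0.06140117) = 135.5 dB

135.5 dB


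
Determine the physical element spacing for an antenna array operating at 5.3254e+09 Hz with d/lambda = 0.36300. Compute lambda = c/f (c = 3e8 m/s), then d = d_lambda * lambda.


lambda = c / f = 3.0000e+08 / 5.3254e+09 = 0.05633380 m
d = 0.36300 * 0.05633380 = 0.02045 m

0.02045 m


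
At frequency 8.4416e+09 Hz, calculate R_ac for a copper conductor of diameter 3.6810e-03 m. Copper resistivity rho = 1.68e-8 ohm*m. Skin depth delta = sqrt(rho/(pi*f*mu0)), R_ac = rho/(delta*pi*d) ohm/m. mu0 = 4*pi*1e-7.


delta = sqrt(1.68e-8 / (pi * 8.4416e+09 * 4*pi*1e-7)) = 7.100066e-07 m
R_ac = 1.68e-8 / (7.100066e-07 * pi * 3.6810e-03) = 2.046 ohm/m

2.046 ohm/m


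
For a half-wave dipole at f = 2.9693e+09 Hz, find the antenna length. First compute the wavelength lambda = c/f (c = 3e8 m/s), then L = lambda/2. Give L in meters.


lambda = c / f = 3.0000e+08 / 2.9693e+09 = 0.1010339 m
L = lambda / 2 = 0.1010339 / 2 = 0.05052 m

0.05052 m


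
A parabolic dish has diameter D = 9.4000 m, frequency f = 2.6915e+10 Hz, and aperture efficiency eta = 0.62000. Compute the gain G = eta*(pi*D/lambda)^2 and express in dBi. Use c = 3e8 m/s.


lambda = c / f = 3.0000e+08 / 2.6915e+10 = 0.01114620 m
G_linear = 0.62000 * (pi * 9.4000 / 0.01114620)^2 = 4.352046e+06
G_dBi = 10 * log10(4.352046e+06) = 66.39 dBi

66.39 dBi


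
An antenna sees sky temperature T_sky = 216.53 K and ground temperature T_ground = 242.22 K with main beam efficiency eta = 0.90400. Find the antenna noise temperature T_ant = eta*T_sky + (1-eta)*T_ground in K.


T_ant = 0.90400 * 216.53 + (1 - 0.90400) * 242.22 = 219.0 K

219.0 K


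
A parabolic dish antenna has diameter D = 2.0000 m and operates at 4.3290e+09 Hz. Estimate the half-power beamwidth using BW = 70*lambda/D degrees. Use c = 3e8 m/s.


lambda = c / f = 3.0000e+08 / 4.3290e+09 = 0.06930007 m
BW = 70 * 0.06930007 / 2.0000 = 2.426 deg

2.426 deg


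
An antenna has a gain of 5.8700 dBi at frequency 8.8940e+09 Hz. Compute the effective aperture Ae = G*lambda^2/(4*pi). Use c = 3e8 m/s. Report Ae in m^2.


lambda = c / f = 3.0000e+08 / 8.8940e+09 = 0.03373060 m
G_linear = 10^(5.8700/10) = 3.863670
Ae = G_linear * lambda^2 / (4*pi) = 3.863670 * 0.03373060^2 / (4*pi) = 3.498e-04 m^2

3.498e-04 m^2


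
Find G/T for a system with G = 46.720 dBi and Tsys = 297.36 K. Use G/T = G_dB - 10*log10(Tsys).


G/T = 46.720 - 10*log10(297.36) = 46.720 - 24.73283 = 21.99 dB/K

21.99 dB/K


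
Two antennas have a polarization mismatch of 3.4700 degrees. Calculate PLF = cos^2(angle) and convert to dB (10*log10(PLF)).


PLF_linear = cos^2(3.4700 deg) = 0.9963366
PLF_dB = 10 * log10(0.9963366) = -0.01594 dB

-0.01594 dB


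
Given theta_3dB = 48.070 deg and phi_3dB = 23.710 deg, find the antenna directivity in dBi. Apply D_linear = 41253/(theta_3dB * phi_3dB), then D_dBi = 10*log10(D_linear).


D_linear = 41253 / (48.070 * 23.710) = 36.19511
D_dBi = 10 * log10(36.19511) = 15.59 dBi

15.59 dBi


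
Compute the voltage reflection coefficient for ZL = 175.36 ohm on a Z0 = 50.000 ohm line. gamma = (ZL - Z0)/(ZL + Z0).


gamma = (175.36 - 50.000) / (175.36 + 50.000) = 0.5563

0.5563


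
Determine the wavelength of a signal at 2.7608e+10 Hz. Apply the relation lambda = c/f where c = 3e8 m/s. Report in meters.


lambda = c / f = 3.0000e+08 / 2.7608e+10 = 0.01087 m

0.01087 m


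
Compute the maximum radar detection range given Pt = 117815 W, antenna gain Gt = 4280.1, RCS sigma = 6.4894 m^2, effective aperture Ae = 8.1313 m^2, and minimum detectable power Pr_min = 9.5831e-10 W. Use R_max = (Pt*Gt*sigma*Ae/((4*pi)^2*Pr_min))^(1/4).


R^4 = 117815*4280.1*6.4894*8.1313 / ((4*pi)^2 * 9.5831e-10) = 1.758301e+17
R_max = 1.758301e+17^0.25 = 20477 m

20477 m


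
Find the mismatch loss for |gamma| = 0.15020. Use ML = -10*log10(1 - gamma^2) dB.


ML = -10 * log10(1 - 0.15020^2) = -10 * log10(0.97743996) = 0.09910 dB

0.09910 dB


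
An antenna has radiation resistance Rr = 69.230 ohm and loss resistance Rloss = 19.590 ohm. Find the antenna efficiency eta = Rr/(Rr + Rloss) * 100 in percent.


eta = 69.230 / (69.230 + 19.590) * 100 = 77.94%

77.94%


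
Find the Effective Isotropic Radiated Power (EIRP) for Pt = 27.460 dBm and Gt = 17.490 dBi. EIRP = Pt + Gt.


EIRP = Pt + Gt = 27.460 + 17.490 = 44.95 dBm

44.95 dBm


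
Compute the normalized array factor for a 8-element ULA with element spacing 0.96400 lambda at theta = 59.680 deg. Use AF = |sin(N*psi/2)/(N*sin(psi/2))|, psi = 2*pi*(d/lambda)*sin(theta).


psi = 2*pi*0.96400*sin(59.680 deg) = 5.228512 rad
AF = |sin(8*5.228512/2) / (8*sin(5.228512/2))| = 0.2187

0.2187


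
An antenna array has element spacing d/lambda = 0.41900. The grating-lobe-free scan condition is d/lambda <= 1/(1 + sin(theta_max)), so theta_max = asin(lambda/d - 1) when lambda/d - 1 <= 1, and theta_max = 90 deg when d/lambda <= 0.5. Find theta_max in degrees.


lambda/d - 1 = 1/0.41900 - 1 = 1.386635 >= 1
d/lambda <= 0.5, so the array can scan to endfire without grating lobes: theta_max = 90 deg

90 deg


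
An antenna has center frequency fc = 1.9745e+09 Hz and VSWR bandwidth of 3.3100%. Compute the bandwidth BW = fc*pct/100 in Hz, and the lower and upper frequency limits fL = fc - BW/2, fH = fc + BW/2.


BW = 1.9745e+09 * 3.3100/100 = 6.535595e+07 Hz
fL = 1.9745e+09 - 6.535595e+07/2 = 1.942e+09 Hz
fH = 1.9745e+09 + 6.535595e+07/2 = 2.007e+09 Hz

BW=6.536e+07 Hz, fL=1.942e+09 Hz, fH=2.007e+09 Hz


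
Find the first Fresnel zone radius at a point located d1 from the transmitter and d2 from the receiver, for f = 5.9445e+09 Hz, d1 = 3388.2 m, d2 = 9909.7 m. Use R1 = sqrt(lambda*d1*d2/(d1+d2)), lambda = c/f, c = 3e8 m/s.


lambda = c / f = 3.0000e+08 / 5.9445e+09 = 0.05046682 m
R1 = sqrt(0.05046682 * 3388.2 * 9909.7 / (3388.2 + 9909.7)) = 11.29 m

11.29 m


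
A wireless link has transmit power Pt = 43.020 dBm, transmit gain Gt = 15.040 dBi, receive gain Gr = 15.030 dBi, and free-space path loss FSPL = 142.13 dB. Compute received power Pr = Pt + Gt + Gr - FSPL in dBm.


Pr = 43.020 + 15.040 + 15.030 - 142.13 = -69.04 dBm

-69.04 dBm


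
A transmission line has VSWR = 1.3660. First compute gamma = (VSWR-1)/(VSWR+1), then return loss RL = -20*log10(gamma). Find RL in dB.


gamma = (1.3660 - 1) / (1.3660 + 1) = 0.1546915
RL = -20 * log10(0.1546915) = 16.21 dB

16.21 dB


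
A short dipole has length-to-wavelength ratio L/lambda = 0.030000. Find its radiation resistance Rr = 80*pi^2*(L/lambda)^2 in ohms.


Rr = 80 * pi^2 * (0.030000)^2 = 80 * 9.869604 * 9.000000e-04 = 0.7106 ohm

0.7106 ohm


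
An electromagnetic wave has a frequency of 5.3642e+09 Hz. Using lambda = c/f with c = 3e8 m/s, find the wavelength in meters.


lambda = c / f = 3.0000e+08 / 5.3642e+09 = 0.05593 m

0.05593 m


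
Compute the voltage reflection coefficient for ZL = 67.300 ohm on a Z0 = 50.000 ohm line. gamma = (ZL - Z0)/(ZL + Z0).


gamma = (67.300 - 50.000) / (67.300 + 50.000) = 0.1475

0.1475


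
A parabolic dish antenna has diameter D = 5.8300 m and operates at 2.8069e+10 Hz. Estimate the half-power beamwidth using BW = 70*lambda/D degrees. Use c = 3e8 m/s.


lambda = c / f = 3.0000e+08 / 2.8069e+10 = 0.01068795 m
BW = 70 * 0.01068795 / 5.8300 = 0.1283 deg

0.1283 deg


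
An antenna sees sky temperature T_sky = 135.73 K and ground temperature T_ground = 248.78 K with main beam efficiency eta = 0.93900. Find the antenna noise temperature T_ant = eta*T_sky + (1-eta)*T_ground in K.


T_ant = 0.93900 * 135.73 + (1 - 0.93900) * 248.78 = 142.6 K

142.6 K


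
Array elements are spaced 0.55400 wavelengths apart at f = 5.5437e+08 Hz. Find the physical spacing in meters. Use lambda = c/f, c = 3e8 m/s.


lambda = c / f = 3.0000e+08 / 5.5437e+08 = 0.5411548 m
d = 0.55400 * 0.5411548 = 0.2998 m

0.2998 m


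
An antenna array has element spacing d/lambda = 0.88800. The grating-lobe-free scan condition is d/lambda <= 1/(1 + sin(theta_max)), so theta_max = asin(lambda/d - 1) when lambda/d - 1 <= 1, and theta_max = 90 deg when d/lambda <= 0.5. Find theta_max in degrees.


lambda/d - 1 = 1/0.88800 - 1 = 0.1261261
theta_max = asin(0.1261261) = 7.246 deg

7.246 deg


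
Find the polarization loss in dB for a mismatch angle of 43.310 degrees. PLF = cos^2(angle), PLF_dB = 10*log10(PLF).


PLF_linear = cos^2(43.310 deg) = 0.5294790
PLF_dB = 10 * log10(0.5294790) = -2.762 dB

-2.762 dB


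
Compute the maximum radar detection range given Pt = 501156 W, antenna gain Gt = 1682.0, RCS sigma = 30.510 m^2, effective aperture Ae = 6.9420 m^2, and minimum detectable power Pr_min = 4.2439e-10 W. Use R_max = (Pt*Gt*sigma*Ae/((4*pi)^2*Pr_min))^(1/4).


R^4 = 501156*1682.0*30.510*6.9420 / ((4*pi)^2 * 4.2439e-10) = 2.664041e+18
R_max = 2.664041e+18^0.25 = 40400 m

40400 m


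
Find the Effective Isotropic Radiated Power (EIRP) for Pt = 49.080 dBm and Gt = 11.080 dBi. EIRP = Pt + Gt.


EIRP = Pt + Gt = 49.080 + 11.080 = 60.16 dBm

60.16 dBm


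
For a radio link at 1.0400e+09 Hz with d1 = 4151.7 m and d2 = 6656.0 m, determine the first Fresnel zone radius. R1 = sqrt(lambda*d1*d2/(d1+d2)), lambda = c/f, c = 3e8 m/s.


lambda = c / f = 3.0000e+08 / 1.0400e+09 = 0.2884615 m
R1 = sqrt(0.2884615 * 4151.7 * 6656.0 / (4151.7 + 6656.0)) = 27.16 m

27.16 m


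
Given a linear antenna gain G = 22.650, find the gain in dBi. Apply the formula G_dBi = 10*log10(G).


G_dBi = 10 * log10(22.650) = 13.55 dBi

13.55 dBi


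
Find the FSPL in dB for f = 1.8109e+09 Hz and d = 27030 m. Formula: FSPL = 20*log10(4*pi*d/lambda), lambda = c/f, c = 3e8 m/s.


lambda = c / f = 3.0000e+08 / 1.8109e+09 = 0.1656635 m
FSPL = 20 * log10(4*pi*27030/0.1656635) = 126.2 dB

126.2 dB


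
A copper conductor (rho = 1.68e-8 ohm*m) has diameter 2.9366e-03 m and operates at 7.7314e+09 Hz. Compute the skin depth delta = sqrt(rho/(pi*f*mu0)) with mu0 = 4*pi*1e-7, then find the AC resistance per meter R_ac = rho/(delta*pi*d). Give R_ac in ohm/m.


delta = sqrt(1.68e-8 / (pi * 7.7314e+09 * 4*pi*1e-7)) = 7.419006e-07 m
R_ac = 1.68e-8 / (7.419006e-07 * pi * 2.9366e-03) = 2.455 ohm/m

2.455 ohm/m


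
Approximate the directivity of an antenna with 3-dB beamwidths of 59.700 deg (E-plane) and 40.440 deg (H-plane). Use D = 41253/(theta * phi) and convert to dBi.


D_linear = 41253 / (59.700 * 40.440) = 17.08717
D_dBi = 10 * log10(17.08717) = 12.33 dBi

12.33 dBi


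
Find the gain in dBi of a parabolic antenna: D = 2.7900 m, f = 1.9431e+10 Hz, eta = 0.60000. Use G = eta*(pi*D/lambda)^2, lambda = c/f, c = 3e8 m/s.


lambda = c / f = 3.0000e+08 / 1.9431e+10 = 0.01543925 m
G_linear = 0.60000 * (pi * 2.7900 / 0.01543925)^2 = 193378.0
G_dBi = 10 * log10(193378.0) = 52.86 dBi

52.86 dBi


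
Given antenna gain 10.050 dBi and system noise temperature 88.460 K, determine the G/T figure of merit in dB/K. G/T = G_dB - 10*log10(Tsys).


G/T = 10.050 - 10*log10(88.460) = 10.050 - 19.46747 = -9.417 dB/K

-9.417 dB/K


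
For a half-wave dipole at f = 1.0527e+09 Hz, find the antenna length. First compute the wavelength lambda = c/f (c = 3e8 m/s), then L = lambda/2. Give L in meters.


lambda = c / f = 3.0000e+08 / 1.0527e+09 = 0.2849815 m
L = lambda / 2 = 0.2849815 / 2 = 0.1425 m

0.1425 m


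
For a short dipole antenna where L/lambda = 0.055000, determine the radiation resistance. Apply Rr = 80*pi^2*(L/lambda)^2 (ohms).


Rr = 80 * pi^2 * (0.055000)^2 = 80 * 9.869604 * 3.025000e-03 = 2.388 ohm

2.388 ohm


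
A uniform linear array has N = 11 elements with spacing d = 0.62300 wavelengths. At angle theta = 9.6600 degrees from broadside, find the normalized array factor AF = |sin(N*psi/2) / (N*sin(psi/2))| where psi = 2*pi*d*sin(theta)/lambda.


psi = 2*pi*0.62300*sin(9.6600 deg) = 0.6568451 rad
AF = |sin(11*0.6568451/2) / (11*sin(0.6568451/2))| = 0.1279

0.1279


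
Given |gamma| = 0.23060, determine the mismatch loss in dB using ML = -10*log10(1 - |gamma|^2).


ML = -10 * log10(1 - 0.23060^2) = -10 * log10(0.94682364) = 0.2373 dB

0.2373 dB


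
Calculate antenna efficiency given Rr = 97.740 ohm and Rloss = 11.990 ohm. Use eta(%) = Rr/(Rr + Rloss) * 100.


eta = 97.740 / (97.740 + 11.990) * 100 = 89.07%

89.07%


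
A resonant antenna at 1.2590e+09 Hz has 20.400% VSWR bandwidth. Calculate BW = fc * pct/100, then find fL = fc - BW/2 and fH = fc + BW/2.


BW = 1.2590e+09 * 20.400/100 = 2.568360e+08 Hz
fL = 1.2590e+09 - 2.568360e+08/2 = 1.131e+09 Hz
fH = 1.2590e+09 + 2.568360e+08/2 = 1.387e+09 Hz

BW=2.568e+08 Hz, fL=1.131e+09 Hz, fH=1.387e+09 Hz


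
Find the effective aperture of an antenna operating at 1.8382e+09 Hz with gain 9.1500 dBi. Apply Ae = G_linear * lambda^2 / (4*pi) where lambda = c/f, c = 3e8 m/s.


lambda = c / f = 3.0000e+08 / 1.8382e+09 = 0.1632031 m
G_linear = 10^(9.1500/10) = 8.222426
Ae = G_linear * lambda^2 / (4*pi) = 8.222426 * 0.1632031^2 / (4*pi) = 0.01743 m^2

0.01743 m^2


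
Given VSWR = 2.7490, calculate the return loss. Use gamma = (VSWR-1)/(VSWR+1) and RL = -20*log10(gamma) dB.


gamma = (2.7490 - 1) / (2.7490 + 1) = 0.4665244
RL = -20 * log10(0.4665244) = 6.623 dB

6.623 dB


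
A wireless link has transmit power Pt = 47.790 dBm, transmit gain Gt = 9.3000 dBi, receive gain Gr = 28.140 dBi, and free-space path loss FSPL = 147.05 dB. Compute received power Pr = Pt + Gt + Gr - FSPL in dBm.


Pr = 47.790 + 9.3000 + 28.140 - 147.05 = -61.82 dBm

-61.82 dBm


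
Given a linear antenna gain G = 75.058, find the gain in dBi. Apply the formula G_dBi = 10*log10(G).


G_dBi = 10 * log10(75.058) = 18.75 dBi

18.75 dBi


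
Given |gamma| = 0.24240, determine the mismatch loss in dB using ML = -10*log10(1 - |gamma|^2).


ML = -10 * log10(1 - 0.24240^2) = -10 * log10(0.94124224) = 0.2630 dB

0.2630 dB


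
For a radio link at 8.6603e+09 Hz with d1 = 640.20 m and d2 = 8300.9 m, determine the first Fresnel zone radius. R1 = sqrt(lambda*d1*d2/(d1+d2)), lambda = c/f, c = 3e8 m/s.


lambda = c / f = 3.0000e+08 / 8.6603e+09 = 0.03464083 m
R1 = sqrt(0.03464083 * 640.20 * 8300.9 / (640.20 + 8300.9)) = 4.538 m

4.538 m


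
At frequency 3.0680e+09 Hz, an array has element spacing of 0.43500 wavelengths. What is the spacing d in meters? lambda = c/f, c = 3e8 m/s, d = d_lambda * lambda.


lambda = c / f = 3.0000e+08 / 3.0680e+09 = 0.09778357 m
d = 0.43500 * 0.09778357 = 0.04254 m

0.04254 m
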